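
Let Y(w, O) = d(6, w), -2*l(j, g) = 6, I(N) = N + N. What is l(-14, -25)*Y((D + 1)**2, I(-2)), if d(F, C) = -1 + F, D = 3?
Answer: -15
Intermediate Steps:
I(N) = 2*N
l(j, g) = -3 (l(j, g) = -1/2*6 = -3)
Y(w, O) = 5 (Y(w, O) = -1 + 6 = 5)
l(-14, -25)*Y((D + 1)**2, I(-2)) = -3*5 = -15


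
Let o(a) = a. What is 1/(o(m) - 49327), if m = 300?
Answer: -1/49027 ≈ -2.0397e-5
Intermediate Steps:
1/(o(m) - 49327) = 1/(300 - 49327) = 1/(-49027) = -1/49027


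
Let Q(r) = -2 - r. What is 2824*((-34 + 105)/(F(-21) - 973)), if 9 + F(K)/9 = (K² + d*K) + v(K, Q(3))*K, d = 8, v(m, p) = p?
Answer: 50126/587 ≈ 85.394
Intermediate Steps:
F(K) = -81 + 9*K² + 27*K (F(K) = -81 + 9*((K² + 8*K) + (-2 - 1*3)*K) = -81 + 9*((K² + 8*K) + (-2 - 3)*K) = -81 + 9*((K² + 8*K) - 5*K) = -81 + 9*(K² + 3*K) = -81 + (9*K² + 27*K) = -81 + 9*K² + 27*K)
2824*((-34 + 105)/(F(-21) - 973)) = 2824*((-34 + 105)/((-81 + 9*(-21)² + 27*(-21)) - 973)) = 2824*(71/((-81 + 9*441 - 567) - 973)) = 2824*(71/((-81 + 3969 - 567) - 973)) = 2824*(71/(3321 - 973)) = 2824*(71/2348) = 50126/587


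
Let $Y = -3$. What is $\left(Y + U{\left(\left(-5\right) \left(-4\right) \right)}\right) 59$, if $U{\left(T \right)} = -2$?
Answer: $-295$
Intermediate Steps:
$\left(Y + U{\left(\left(-5\right) \left(-4\right) \right)}\right) 59 = \left(-3 - 2\right) 59 = \left(-5\right) 59 = -295$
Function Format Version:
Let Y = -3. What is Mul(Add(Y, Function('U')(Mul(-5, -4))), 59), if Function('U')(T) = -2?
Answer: -295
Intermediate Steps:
Mul(Add(Y, Function('U')(Mul(-5, -4))), 59) = Mul(Add(-3, -2), 59) = Mul(-5, 59) = -295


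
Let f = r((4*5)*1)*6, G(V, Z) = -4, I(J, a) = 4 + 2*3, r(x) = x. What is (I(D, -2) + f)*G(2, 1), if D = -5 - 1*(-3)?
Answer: -520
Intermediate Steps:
D = -2 (D = -5 + 3 = -2)
I(J, a) = 10 (I(J, a) = 4 + 6 = 10)
f = 120 (f = ((4*5)*1)*6 = (20*1)*6 = 20*6 = 120)
(I(D, -2) + f)*G(2, 1) = (10 + 120)*(-4) = 130*(-4) = -520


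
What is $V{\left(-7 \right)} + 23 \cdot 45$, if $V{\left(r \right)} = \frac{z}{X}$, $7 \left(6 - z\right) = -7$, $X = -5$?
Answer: $\frac{5168}{5} \approx 1033.6$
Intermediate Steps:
$z = 7$ ($z = 6 - -1 = 6 + 1 = 7$)
$V{\left(r \right)} = - \frac{7}{5}$ ($V{\left(r \right)} = \frac{7}{-5} = 7 \left(- \frac{1}{5}\right) = - \frac{7}{5}$)
$V{\left(-7 \right)} + 23 \cdot 45 = - \frac{7}{5} + 23 \cdot 45 = - \frac{7}{5} + 1035 = \frac{5168}{5}$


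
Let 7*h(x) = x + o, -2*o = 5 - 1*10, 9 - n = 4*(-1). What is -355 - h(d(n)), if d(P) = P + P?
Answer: -5027/14 ≈ -359.07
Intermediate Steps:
n = 13 (n = 9 - 4*(-1) = 9 - 1*(-4) = 9 + 4 = 13)
o = 5/2 (o = -(5 - 1*10)/2 = -(5 - 10)/2 = -½*(-5) = 5/2 ≈ 2.5000)
d(P) = 2*P
h(x) = 5/14 + x/7 (h(x) = (x + 5/2)/7 = (5/2 + x)/7 = 5/14 + x/7)
-355 - h(d(n)) = -355 - (5/14 + (2*13)/7) = -355 - (5/14 + (⅐)*26) = -355 - (5/14 + 26/7) = -355 - 1*57/14 = -355 - 57/14 = -5027/14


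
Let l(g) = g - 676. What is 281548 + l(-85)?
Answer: 280787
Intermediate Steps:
l(g) = -676 + g
281548 + l(-85) = 281548 + (-676 - 85) = 281548 - 761 = 280787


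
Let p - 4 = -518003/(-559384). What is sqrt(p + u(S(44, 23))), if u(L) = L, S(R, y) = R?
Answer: sqrt(78109513490)/39956 ≈ 6.9947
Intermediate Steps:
p = 2755539/559384 (p = 4 - 518003/(-559384) = 4 - 518003*(-1/559384) = 4 + 518003/559384 = 2755539/559384 ≈ 4.9260)
sqrt(p + u(S(44, 23))) = sqrt(2755539/559384 + 44) = sqrt(27368435/559384) = sqrt(78109513490)/39956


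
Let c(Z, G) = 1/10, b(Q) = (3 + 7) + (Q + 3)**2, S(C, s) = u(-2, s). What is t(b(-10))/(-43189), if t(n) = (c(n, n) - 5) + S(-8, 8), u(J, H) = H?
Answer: -31/431890 ≈ -7.1777e-5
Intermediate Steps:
S(C, s) = s
b(Q) = 10 + (3 + Q)**2
c(Z, G) = 1/10
t(n) = 31/10 (t(n) = (1/10 - 5) + 8 = -49/10 + 8 = 31/10)
t(b(-10))/(-43189) = (31/10)/(-43189) = (31/10)*(-1/43189) = -31/431890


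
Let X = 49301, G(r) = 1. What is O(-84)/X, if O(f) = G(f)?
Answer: 1/49301 ≈ 2.0284e-5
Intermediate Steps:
O(f) = 1
O(-84)/X = 1/49301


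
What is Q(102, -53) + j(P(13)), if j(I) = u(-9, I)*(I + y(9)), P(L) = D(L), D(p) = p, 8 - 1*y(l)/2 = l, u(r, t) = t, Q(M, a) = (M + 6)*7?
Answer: 899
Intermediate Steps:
Q(M, a) = 42 + 7*M (Q(M, a) = (6 + M)*7 = 42 + 7*M)
y(l) = 16 - 2*l
P(L) = L
j(I) = I*(-2 + I) (j(I) = I*(I + (16 - 2*9)) = I*(I + (16 - 18)) = I*(I - 2) = I*(-2 + I))
Q(102, -53) + j(P(13)) = (42 + 7*102) + 13*(-2 + 13) = (42 + 714) + 13*11 = 756 + 143 = 899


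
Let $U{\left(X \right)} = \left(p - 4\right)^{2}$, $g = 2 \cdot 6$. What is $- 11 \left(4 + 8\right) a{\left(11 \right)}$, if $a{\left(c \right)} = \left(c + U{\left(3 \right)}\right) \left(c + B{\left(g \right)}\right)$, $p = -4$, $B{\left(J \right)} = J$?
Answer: $-227700$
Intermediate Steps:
$g = 12$
$U{\left(X \right)} = 64$ ($U{\left(X \right)} = \left(-4 - 4\right)^{2} = \left(-8\right)^{2} = 64$)
$a{\left(c \right)} = \left(12 + c\right) \left(64 + c\right)$ ($a{\left(c \right)} = \left(c + 64\right) \left(c + 12\right) = \left(64 + c\right) \left(12 + c\right) = \left(12 + c\right) \left(64 + c\right)$)
$- 11 \left(4 + 8\right) a{\left(11 \right)} = - 11 \left(4 + 8\right) \left(768 + 11^{2} + 76 \cdot 11\right) = \left(-11\right) 12 \left(768 + 121 + 836\right) = \left(-132\right) 1725 = -227700$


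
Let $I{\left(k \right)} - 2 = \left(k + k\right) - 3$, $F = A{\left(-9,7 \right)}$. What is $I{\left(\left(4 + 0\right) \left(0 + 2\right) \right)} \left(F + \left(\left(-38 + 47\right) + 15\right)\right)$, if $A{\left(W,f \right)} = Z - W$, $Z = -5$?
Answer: $420$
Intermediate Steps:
$A{\left(W,f \right)} = -5 - W$
$F = 4$ ($F = -5 - -9 = -5 + 9 = 4$)
$I{\left(k \right)} = -1 + 2 k$ ($I{\left(k \right)} = 2 + \left(\left(k + k\right) - 3\right) = 2 + \left(2 k - 3\right) = 2 + \left(-3 + 2 k\right) = -1 + 2 k$)
$I{\left(\left(4 + 0\right) \left(0 + 2\right) \right)} \left(F + \left(\left(-38 + 47\right) + 15\right)\right) = \left(-1 + 2 \left(4 + 0\right) \left(0 + 2\right)\right) \left(4 + \left(\left(-38 + 47\right) + 15\right)\right) = \left(-1 + 2 \cdot 4 \cdot 2\right) \left(4 + \left(9 + 15\right)\right) = \left(-1 + 2 \cdot 8\right) \left(4 + 24\right) = \left(-1 + 16\right) 28 = 15 \cdot 28 = 420$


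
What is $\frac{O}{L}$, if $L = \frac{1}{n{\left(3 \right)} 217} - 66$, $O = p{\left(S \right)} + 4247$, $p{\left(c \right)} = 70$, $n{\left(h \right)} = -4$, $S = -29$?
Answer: $- \frac{3747156}{57289} \approx -65.408$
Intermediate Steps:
$O = 4317$ ($O = 70 + 4247 = 4317$)
$L = - \frac{57289}{868}$ ($L = \frac{1}{\left(-4\right) 217} - 66 = \frac{1}{-868} - 66 = - \frac{1}{868} - 66 = - \frac{57289}{868} \approx -66.001$)
$\frac{O}{L} = \frac{4317}{- \frac{57289}{868}} = 4317 \left(- \frac{868}{57289}\right) = - \frac{3747156}{57289}$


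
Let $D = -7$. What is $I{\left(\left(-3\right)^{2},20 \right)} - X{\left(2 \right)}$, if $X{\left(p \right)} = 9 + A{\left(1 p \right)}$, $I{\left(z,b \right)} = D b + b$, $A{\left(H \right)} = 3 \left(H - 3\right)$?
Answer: $-126$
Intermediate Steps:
$A{\left(H \right)} = -9 + 3 H$ ($A{\left(H \right)} = 3 \left(-3 + H\right) = -9 + 3 H$)
$I{\left(z,b \right)} = - 6 b$ ($I{\left(z,b \right)} = - 7 b + b = - 6 b$)
$X{\left(p \right)} = 3 p$ ($X{\left(p \right)} = 9 + \left(-9 + 3 \cdot 1 p\right) = 9 + \left(-9 + 3 p\right) = 3 p$)
$I{\left(\left(-3\right)^{2},20 \right)} - X{\left(2 \right)} = \left(-6\right) 20 - 3 \cdot 2 = -120 - 6 = -126$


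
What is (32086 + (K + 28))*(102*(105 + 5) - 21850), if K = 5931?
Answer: -404418350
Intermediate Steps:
(32086 + (K + 28))*(102*(105 + 5) - 21850) = (32086 + (5931 + 28))*(102*(105 + 5) - 21850) = (32086 + 5959)*(102*110 - 21850) = 38045*(11220 - 21850) = 38045*(-10630) = -404418350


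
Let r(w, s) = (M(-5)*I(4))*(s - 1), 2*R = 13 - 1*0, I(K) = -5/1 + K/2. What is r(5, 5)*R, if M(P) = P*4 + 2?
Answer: 1404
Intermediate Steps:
I(K) = -5 + K/2 (I(K) = -5*1 + K*(½) = -5 + K/2)
M(P) = 2 + 4*P (M(P) = 4*P + 2 = 2 + 4*P)
R = 13/2 (R = (13 - 1*0)/2 = (13 + 0)/2 = (½)*13 = 13/2 ≈ 6.5000)
r(w, s) = -54 + 54*s (r(w, s) = ((2 + 4*(-5))*(-5 + (½)*4))*(s - 1) = ((2 - 20)*(-5 + 2))*(-1 + s) = (-18*(-3))*(-1 + s) = 54*(-1 + s) = -54 + 54*s)
r(5, 5)*R = (-54 + 54*5)*(13/2) = (-54 + 270)*(13/2) = 216*(13/2) = 1404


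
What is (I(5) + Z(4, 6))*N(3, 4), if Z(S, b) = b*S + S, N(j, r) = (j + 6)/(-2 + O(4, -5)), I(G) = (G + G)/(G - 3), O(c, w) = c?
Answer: 297/2 ≈ 148.50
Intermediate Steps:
I(G) = 2*G/(-3 + G) (I(G) = (2*G)/(-3 + G) = 2*G/(-3 + G))
N(j, r) = 3 + j/2 (N(j, r) = (j + 6)/(-2 + 4) = (6 + j)/2 = (6 + j)*(½) = 3 + j/2)
Z(S, b) = S + S*b (Z(S, b) = S*b + S = S + S*b)
(I(5) + Z(4, 6))*N(3, 4) = (2*5/(-3 + 5) + 4*(1 + 6))*(3 + (½)*3) = (2*5/2 + 4*7)*(3 + 3/2) = (2*5*(½) + 28)*(9/2) = (5 + 28)*(9/2) = 33*(9/2) = 297/2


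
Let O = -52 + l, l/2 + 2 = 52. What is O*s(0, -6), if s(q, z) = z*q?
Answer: 0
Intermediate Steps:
l = 100 (l = -4 + 2*52 = -4 + 104 = 100)
s(q, z) = q*z
O = 48 (O = -52 + 100 = 48)
O*s(0, -6) = 48*(0*(-6)) = 48*0 = 0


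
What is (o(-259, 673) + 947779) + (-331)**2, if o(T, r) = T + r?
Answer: 1057754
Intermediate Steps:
(o(-259, 673) + 947779) + (-331)**2 = ((-259 + 673) + 947779) + (-331)**2 = (414 + 947779) + 109561 = 948193 + 109561 = 1057754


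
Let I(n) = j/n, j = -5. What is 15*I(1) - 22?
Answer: -97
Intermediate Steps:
I(n) = -5/n
15*I(1) - 22 = 15*(-5/1) - 22 = 15*(-5*1) - 22 = 15*(-5) - 22 = -75 - 22 = -97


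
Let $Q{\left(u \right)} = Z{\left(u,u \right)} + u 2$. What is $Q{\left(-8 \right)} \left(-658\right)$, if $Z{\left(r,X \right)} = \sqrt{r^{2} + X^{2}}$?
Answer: $10528 - 5264 \sqrt{2} \approx 3083.6$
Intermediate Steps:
$Z{\left(r,X \right)} = \sqrt{X^{2} + r^{2}}$
$Q{\left(u \right)} = 2 u + \sqrt{2} \sqrt{u^{2}}$ ($Q{\left(u \right)} = \sqrt{u^{2} + u^{2}} + u 2 = \sqrt{2 u^{2}} + 2 u = \sqrt{2} \sqrt{u^{2}} + 2 u = 2 u + \sqrt{2} \sqrt{u^{2}}$)
$Q{\left(-8 \right)} \left(-658\right) = \left(2 \left(-8\right) + \sqrt{2} \sqrt{\left(-8\right)^{2}}\right) \left(-658\right) = \left(-16 + \sqrt{2} \sqrt{64}\right) \left(-658\right) = \left(-16 + \sqrt{2} \cdot 8\right) \left(-658\right) = \left(-16 + 8 \sqrt{2}\right) \left(-658\right) = 10528 - 5264 \sqrt{2}$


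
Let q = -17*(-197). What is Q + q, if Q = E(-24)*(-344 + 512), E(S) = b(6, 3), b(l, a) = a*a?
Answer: 4861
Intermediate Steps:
b(l, a) = a²
E(S) = 9 (E(S) = 3² = 9)
q = 3349
Q = 1512 (Q = 9*(-344 + 512) = 9*168 = 1512)
Q + q = 1512 + 3349 = 4861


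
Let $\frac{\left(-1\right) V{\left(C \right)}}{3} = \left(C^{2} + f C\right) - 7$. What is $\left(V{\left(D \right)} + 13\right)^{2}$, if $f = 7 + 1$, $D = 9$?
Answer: $180625$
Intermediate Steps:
$f = 8$
$V{\left(C \right)} = 21 - 24 C - 3 C^{2}$ ($V{\left(C \right)} = - 3 \left(\left(C^{2} + 8 C\right) - 7\right) = - 3 \left(-7 + C^{2} + 8 C\right) = 21 - 24 C - 3 C^{2}$)
$\left(V{\left(D \right)} + 13\right)^{2} = \left(\left(21 - 216 - 3 \cdot 9^{2}\right) + 13\right)^{2} = \left(\left(21 - 216 - 243\right) + 13\right)^{2} = \left(-438 + 13\right)^{2} = \left(-425\right)^{2} = 180625$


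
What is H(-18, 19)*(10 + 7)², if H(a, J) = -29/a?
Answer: 8381/18 ≈ 465.61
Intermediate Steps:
H(-18, 19)*(10 + 7)² = (-29/(-18))*(10 + 7)² = -29*(-1/18)*17² = (29/18)*289 = 8381/18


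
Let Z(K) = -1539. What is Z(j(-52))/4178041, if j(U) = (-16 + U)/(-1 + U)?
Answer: -1539/4178041 ≈ -0.00036835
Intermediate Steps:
j(U) = (-16 + U)/(-1 + U)
Z(j(-52))/4178041 = -1539/4178041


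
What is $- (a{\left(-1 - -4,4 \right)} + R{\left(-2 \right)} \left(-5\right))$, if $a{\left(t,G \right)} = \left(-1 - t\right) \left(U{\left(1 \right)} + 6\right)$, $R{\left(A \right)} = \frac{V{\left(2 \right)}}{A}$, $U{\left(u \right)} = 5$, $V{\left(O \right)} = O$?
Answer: $39$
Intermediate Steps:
$R{\left(A \right)} = \frac{2}{A}$
$a{\left(t,G \right)} = -11 - 11 t$ ($a{\left(t,G \right)} = \left(-1 - t\right) \left(5 + 6\right) = \left(-1 - t\right) 11 = -11 - 11 t$)
$- (a{\left(-1 - -4,4 \right)} + R{\left(-2 \right)} \left(-5\right)) = - (\left(-11 - 11 \left(-1 - -4\right)\right) + \frac{2}{-2} \left(-5\right)) = - (\left(-11 - 11 \left(-1 + 4\right)\right) + 2 \left(- \frac{1}{2}\right) \left(-5\right)) = - (\left(-11 - 33\right) - -5) = - (\left(-11 - 33\right) + 5) = - (-44 + 5) = \left(-1\right) \left(-39\right) = 39$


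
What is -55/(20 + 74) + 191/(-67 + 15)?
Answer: -10407/2444 ≈ -4.2582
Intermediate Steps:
-55/(20 + 74) + 191/(-67 + 15) = -55/94 + 191/(-52) = -55*1/94 + 191*(-1/52) = -55/94 - 191/52 = -10407/2444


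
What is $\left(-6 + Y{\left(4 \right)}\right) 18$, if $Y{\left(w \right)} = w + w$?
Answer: $36$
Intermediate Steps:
$Y{\left(w \right)} = 2 w$
$\left(-6 + Y{\left(4 \right)}\right) 18 = \left(-6 + 2 \cdot 4\right) 18 = \left(-6 + 8\right) 18 = 2 \cdot 18 = 36$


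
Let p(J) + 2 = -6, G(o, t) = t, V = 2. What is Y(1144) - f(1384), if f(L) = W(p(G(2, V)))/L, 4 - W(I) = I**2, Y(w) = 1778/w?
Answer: 158087/98956 ≈ 1.5975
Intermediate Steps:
p(J) = -8 (p(J) = -2 - 6 = -8)
W(I) = 4 - I**2
f(L) = -60/L (f(L) = (4 - 1*(-8)**2)/L = (4 - 1*64)/L = (4 - 64)/L = -60/L)
Y(1144) - f(1384) = 1778/1144 - (-60)/1384 = 1778*(1/1144) - (-60)/1384 = 889/572 - 1*(-15/346) = 889/572 + 15/346 = 158087/98956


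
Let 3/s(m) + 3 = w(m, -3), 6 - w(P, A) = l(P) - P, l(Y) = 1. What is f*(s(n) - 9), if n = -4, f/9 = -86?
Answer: 8127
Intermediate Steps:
f = -774 (f = 9*(-86) = -774)
w(P, A) = 5 + P (w(P, A) = 6 - (1 - P) = 6 + (-1 + P) = 5 + P)
s(m) = 3/(2 + m) (s(m) = 3/(-3 + (5 + m)) = 3/(2 + m))
f*(s(n) - 9) = -774*(3/(2 - 4) - 9) = -774*(3/(-2) - 9) = -774*(3*(-½) - 9) = -774*(-3/2 - 9) = -774*(-21/2) = 8127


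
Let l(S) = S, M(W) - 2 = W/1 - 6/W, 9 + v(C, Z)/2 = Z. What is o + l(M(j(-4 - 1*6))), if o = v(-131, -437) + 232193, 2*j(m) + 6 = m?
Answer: 925183/4 ≈ 2.3130e+5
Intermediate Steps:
v(C, Z) = -18 + 2*Z
j(m) = -3 + m/2
M(W) = 2 + W - 6/W (M(W) = 2 + (W/1 - 6/W) = 2 + (W*1 - 6/W) = 2 + (W - 6/W) = 2 + W - 6/W)
o = 231301 (o = (-18 + 2*(-437)) + 232193 = (-18 - 874) + 232193 = -892 + 232193 = 231301)
o + l(M(j(-4 - 1*6))) = 231301 + (2 + (-3 + (-4 - 1*6)/2) - 6/(-3 + (-4 - 1*6)/2)) = 231301 + (2 + (-3 + (-4 - 6)/2) - 6/(-3 + (-4 - 6)/2)) = 231301 + (2 + (-3 + (1/2)*(-10)) - 6/(-3 + (1/2)*(-10))) = 231301 + (2 + (-3 - 5) - 6/(-3 - 5)) = 231301 + (2 - 8 - 6/(-8)) = 231301 + (2 - 8 - 6*(-1/8)) = 231301 + (2 - 8 + 3/4) = 231301 - 21/4 = 925183/4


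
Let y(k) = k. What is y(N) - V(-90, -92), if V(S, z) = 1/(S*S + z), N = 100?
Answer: 800799/8008 ≈ 100.00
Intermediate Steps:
V(S, z) = 1/(z + S²) (V(S, z) = 1/(S² + z) = 1/(z + S²))
y(N) - V(-90, -92) = 100 - 1/(-92 + (-90)²) = 100 - 1/(-92 + 8100) = 100 - 1/8008 = 800799/8008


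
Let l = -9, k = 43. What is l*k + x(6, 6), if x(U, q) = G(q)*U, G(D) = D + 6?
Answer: -315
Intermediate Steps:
G(D) = 6 + D
x(U, q) = U*(6 + q) (x(U, q) = (6 + q)*U = U*(6 + q))
l*k + x(6, 6) = -9*43 + 6*(6 + 6) = -387 + 6*12 = -387 + 72 = -315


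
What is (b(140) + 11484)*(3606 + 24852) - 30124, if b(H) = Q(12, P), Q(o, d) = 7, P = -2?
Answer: 326980754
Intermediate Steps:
b(H) = 7
(b(140) + 11484)*(3606 + 24852) - 30124 = (7 + 11484)*(3606 + 24852) - 30124 = 11491*28458 - 30124 = 327010878 - 30124 = 326980754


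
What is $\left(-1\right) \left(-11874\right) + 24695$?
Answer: $36569$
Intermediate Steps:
$\left(-1\right) \left(-11874\right) + 24695 = 11874 + 24695 = 36569$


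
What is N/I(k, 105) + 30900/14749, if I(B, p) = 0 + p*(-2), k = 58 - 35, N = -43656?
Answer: 15485032/73745 ≈ 209.98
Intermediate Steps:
k = 23
I(B, p) = -2*p (I(B, p) = 0 - 2*p = -2*p)
N/I(k, 105) + 30900/14749 = -43656/((-2*105)) + 30900/14749 = -43656/(-210) + 30900*(1/14749) = -43656*(-1/210) + 30900/14749 = 7276/35 + 30900/14749 = 15485032/73745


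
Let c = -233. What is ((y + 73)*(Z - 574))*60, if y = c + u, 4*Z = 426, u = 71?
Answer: 2496450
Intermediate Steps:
Z = 213/2 (Z = (1/4)*426 = 213/2 ≈ 106.50)
y = -162 (y = -233 + 71 = -162)
((y + 73)*(Z - 574))*60 = ((-162 + 73)*(213/2 - 574))*60 = -89*(-935/2)*60 = (83215/2)*60 = 2496450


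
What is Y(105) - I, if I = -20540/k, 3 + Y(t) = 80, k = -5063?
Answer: 369311/5063 ≈ 72.943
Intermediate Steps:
Y(t) = 77 (Y(t) = -3 + 80 = 77)
I = 20540/5063 (I = -20540/(-5063) = -20540*(-1/5063) = 20540/5063 ≈ 4.0569)
Y(105) - I = 77 - 1*20540/5063 = 77 - 20540/5063 = 369311/5063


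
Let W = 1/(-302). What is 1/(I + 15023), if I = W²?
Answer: 91204/1370157693 ≈ 6.6565e-5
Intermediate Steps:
W = -1/302 ≈ -0.0033113
I = 1/91204 (I = (-1/302)² = 1/91204 ≈ 1.0964e-5)
1/(I + 15023) = 1/(1/91204 + 15023) = 1/(1370157693/91204) = 91204/1370157693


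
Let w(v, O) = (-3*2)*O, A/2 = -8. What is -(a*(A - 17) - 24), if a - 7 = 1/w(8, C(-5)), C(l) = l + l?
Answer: 5111/20 ≈ 255.55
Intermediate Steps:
C(l) = 2*l
A = -16 (A = 2*(-8) = -16)
w(v, O) = -6*O
a = 421/60 (a = 7 + 1/(-12*(-5)) = 7 + 1/(-6*(-10)) = 7 + 1/60 = 421/60 ≈ 7.0167)
-(a*(A - 17) - 24) = -(421*(-16 - 17)/60 - 24) = -((421/60)*(-33) - 24) = -(-4631/20 - 24) = -1*(-5111/20) = 5111/20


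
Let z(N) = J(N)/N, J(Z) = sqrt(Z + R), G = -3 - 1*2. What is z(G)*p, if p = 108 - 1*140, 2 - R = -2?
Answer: 32*I/5 ≈ 6.4*I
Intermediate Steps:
R = 4 (R = 2 - 1*(-2) = 2 + 2 = 4)
G = -5 (G = -3 - 2 = -5)
J(Z) = sqrt(4 + Z) (J(Z) = sqrt(Z + 4) = sqrt(4 + Z))
p = -32 (p = 108 - 140 = -32)
z(N) = sqrt(4 + N)/N
z(G)*p = (sqrt(4 - 5)/(-5))*(-32) = -I/5*(-32) = 32*I/5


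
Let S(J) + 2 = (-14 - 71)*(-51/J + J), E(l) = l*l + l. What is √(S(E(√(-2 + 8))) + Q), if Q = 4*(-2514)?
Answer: √(-44312 - 39722*√6)/(2*√(1 + √6)) ≈ 101.31*I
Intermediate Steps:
E(l) = l + l² (E(l) = l² + l = l + l²)
Q = -10056
S(J) = -2 - 85*J + 4335/J (S(J) = -2 + (-14 - 71)*(-51/J + J) = -2 - 85*(J - 51/J) = -2 + (-85*J + 4335/J) = -2 - 85*J + 4335/J)
√(S(E(√(-2 + 8))) + Q) = √((-2 - 85*√(-2 + 8)*(1 + √(-2 + 8)) + 4335/((√(-2 + 8)*(1 + √(-2 + 8))))) - 10056) = √((-2 - 85*√6*(1 + √6) + 4335/((√6*(1 + √6)))) - 10056) = √((-2 - 85*√6*(1 + √6) + 4335*(√6/(6*(1 + √6)))) - 10056) = √((-2 - 85*√6*(1 + √6) + 1445*√6/(2*(1 + √6))) - 10056) = √(-10058 - 85*√6*(1 + √6) + 1445*√6/(2*(1 + √6)))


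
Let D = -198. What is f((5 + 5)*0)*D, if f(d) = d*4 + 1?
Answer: -198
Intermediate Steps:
f(d) = 1 + 4*d (f(d) = 4*d + 1 = 1 + 4*d)
f((5 + 5)*0)*D = (1 + 4*((5 + 5)*0))*(-198) = (1 + 4*(10*0))*(-198) = (1 + 4*0)*(-198) = (1 + 0)*(-198) = 1*(-198) = -198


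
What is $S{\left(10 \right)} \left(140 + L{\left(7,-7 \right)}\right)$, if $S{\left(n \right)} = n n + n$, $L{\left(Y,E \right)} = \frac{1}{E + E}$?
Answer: $\frac{107745}{7} \approx 15392.0$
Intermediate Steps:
$L{\left(Y,E \right)} = \frac{1}{2 E}$
$S{\left(n \right)} = n + n^{2}$ ($S{\left(n \right)} = n^{2} + n = n + n^{2}$)
$S{\left(10 \right)} \left(140 + L{\left(7,-7 \right)}\right) = 10 \left(1 + 10\right) \left(140 + \frac{1}{2 \left(-7\right)}\right) = 10 \cdot 11 \left(140 + \frac{1}{2} \left(- \frac{1}{7}\right)\right) = 110 \left(140 - \frac{1}{14}\right) = 110 \cdot \frac{1959}{14} = \frac{107745}{7}$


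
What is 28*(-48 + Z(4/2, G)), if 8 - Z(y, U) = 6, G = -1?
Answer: -1288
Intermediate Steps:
Z(y, U) = 2 (Z(y, U) = 8 - 1*6 = 8 - 6 = 2)
28*(-48 + Z(4/2, G)) = 28*(-48 + 2) = 28*(-46) = -1288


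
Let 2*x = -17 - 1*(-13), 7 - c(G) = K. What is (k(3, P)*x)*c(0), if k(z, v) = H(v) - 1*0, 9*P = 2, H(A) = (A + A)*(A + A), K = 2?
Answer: -160/81 ≈ -1.9753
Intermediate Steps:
H(A) = 4*A² (H(A) = (2*A)*(2*A) = 4*A²)
P = 2/9 (P = (⅑)*2 = 2/9 ≈ 0.22222)
c(G) = 5 (c(G) = 7 - 1*2 = 7 - 2 = 5)
x = -2 (x = (-17 - 1*(-13))/2 = (-17 + 13)/2 = (½)*(-4) = -2)
k(z, v) = 4*v² (k(z, v) = 4*v² - 1*0 = 4*v² + 0 = 4*v²)
(k(3, P)*x)*c(0) = ((4*(2/9)²)*(-2))*5 = ((4*(4/81))*(-2))*5 = ((16/81)*(-2))*5 = -32/81*5 = -160/81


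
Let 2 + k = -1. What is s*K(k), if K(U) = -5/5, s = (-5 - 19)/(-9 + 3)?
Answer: -4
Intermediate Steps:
k = -3 (k = -2 - 1 = -3)
s = 4 (s = -24/(-6) = -24*(-⅙) = 4)
K(U) = -1 (K(U) = -5*⅕ = -1)
s*K(k) = 4*(-1) = -4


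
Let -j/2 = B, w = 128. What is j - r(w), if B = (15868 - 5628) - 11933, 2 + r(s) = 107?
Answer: 3281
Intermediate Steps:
r(s) = 105 (r(s) = -2 + 107 = 105)
B = -1693 (B = 10240 - 11933 = -1693)
j = 3386 (j = -2*(-1693) = 3386)
j - r(w) = 3386 - 1*105 = 3386 - 105 = 3281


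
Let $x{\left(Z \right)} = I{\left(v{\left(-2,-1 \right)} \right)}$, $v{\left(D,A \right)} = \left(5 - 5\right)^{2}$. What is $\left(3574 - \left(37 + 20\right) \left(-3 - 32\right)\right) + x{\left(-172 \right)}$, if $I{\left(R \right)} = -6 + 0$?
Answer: $5563$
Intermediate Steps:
$v{\left(D,A \right)} = 0$ ($v{\left(D,A \right)} = 0^{2} = 0$)
$I{\left(R \right)} = -6$
$x{\left(Z \right)} = -6$
$\left(3574 - \left(37 + 20\right) \left(-3 - 32\right)\right) + x{\left(-172 \right)} = \left(3574 - \left(37 + 20\right) \left(-3 - 32\right)\right) - 6 = \left(3574 - 57 \left(-35\right)\right) - 6 = \left(3574 - -1995\right) - 6 = \left(3574 + 1995\right) - 6 = 5569 - 6 = 5563$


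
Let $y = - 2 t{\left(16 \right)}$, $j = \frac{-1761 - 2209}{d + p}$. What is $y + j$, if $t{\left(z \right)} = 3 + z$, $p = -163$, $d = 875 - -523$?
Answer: $- \frac{10180}{247} \approx -41.215$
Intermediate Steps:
$d = 1398$ ($d = 875 + 523 = 1398$)
$j = - \frac{794}{247}$ ($j = \frac{-1761 - 2209}{1398 - 163} = - \frac{3970}{1235} = \left(-3970\right) \frac{1}{1235} = - \frac{794}{247} \approx -3.2146$)
$y = -38$ ($y = - 2 \left(3 + 16\right) = \left(-2\right) 19 = -38$)
$y + j = -38 - \frac{794}{247} = - \frac{10180}{247}$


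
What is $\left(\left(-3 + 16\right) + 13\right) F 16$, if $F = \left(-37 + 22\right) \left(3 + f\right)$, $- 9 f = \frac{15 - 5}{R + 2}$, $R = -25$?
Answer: $- \frac{1312480}{69} \approx -19021.0$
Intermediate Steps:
$f = \frac{10}{207}$ ($f = - \frac{\left(15 - 5\right) \frac{1}{-25 + 2}}{9} = - \frac{10 \frac{1}{-23}}{9} = - \frac{10 \left(- \frac{1}{23}\right)}{9} = \left(- \frac{1}{9}\right) \left(- \frac{10}{23}\right) = \frac{10}{207} \approx 0.048309$)
$F = - \frac{3155}{69}$ ($F = \left(-37 + 22\right) \left(3 + \frac{10}{207}\right) = \left(-15\right) \frac{631}{207} = - \frac{3155}{69} \approx -45.725$)
$\left(\left(-3 + 16\right) + 13\right) F 16 = \left(\left(-3 + 16\right) + 13\right) \left(- \frac{3155}{69}\right) 16 = \left(13 + 13\right) \left(- \frac{3155}{69}\right) 16 = 26 \left(- \frac{3155}{69}\right) 16 = \left(- \frac{82030}{69}\right) 16 = - \frac{1312480}{69}$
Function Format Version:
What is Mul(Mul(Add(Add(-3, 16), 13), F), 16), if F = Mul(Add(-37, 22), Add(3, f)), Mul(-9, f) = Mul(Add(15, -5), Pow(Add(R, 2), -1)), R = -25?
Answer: Rational(-1312480, 69) ≈ -19021.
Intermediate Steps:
f = Rational(10, 207) (f = Mul(Rational(-1, 9), Mul(Add(15, -5), Pow(Add(-25, 2), -1))) = Mul(Rational(-1, 9), Mul(10, Pow(-23, -1))) = Mul(Rational(-1, 9), Mul(10, Rational(-1, 23))) = Mul(Rational(-1, 9), Rational(-10, 23)) = Rational(10, 207) ≈ 0.048309)
F = Rational(-3155, 69) (F = Mul(Add(-37, 22), Add(3, Rational(10, 207))) = Mul(-15, Rational(631, 207)) = Rational(-3155, 69) ≈ -45.725)
Mul(Mul(Add(Add(-3, 16), 13), F), 16) = Mul(Mul(Add(Add(-3, 16), 13), Rational(-3155, 69)), 16) = Mul(Mul(Add(13, 13), Rational(-3155, 69)), 16) = Mul(Mul(26, Rational(-3155, 69)), 16) = Mul(Rational(-82030, 69), 16) = Rational(-1312480, 69)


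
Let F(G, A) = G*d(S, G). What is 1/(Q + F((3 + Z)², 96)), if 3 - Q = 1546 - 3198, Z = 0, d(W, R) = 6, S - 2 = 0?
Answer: 1/1709 ≈ 0.00058514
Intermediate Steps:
S = 2 (S = 2 + 0 = 2)
F(G, A) = 6*G (F(G, A) = G*6 = 6*G)
Q = 1655 (Q = 3 - (1546 - 3198) = 3 - 1*(-1652) = 3 + 1652 = 1655)
1/(Q + F((3 + Z)², 96)) = 1/(1655 + 6*(3 + 0)²) = 1/(1655 + 6*3²) = 1/(1655 + 6*9) = 1/(1655 + 54) = 1/1709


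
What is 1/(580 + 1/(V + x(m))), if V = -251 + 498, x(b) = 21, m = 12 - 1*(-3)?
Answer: 268/155441 ≈ 0.0017241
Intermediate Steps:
m = 15 (m = 12 + 3 = 15)
V = 247
1/(580 + 1/(V + x(m))) = 1/(580 + 1/(247 + 21)) = 1/(580 + 1/268) = 1/(155441/268) = 268/155441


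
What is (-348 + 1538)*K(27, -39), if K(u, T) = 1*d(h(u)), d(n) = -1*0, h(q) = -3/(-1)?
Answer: 0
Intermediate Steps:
h(q) = 3 (h(q) = -3*(-1) = 3)
d(n) = 0
K(u, T) = 0 (K(u, T) = 1*0 = 0)
(-348 + 1538)*K(27, -39) = (-348 + 1538)*0 = 1190*0 = 0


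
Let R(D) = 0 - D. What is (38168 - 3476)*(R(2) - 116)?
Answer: -4093656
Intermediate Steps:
R(D) = -D
(38168 - 3476)*(R(2) - 116) = (38168 - 3476)*(-1*2 - 116) = 34692*(-2 - 116) = 34692*(-118) = -4093656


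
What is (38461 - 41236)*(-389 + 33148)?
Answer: -90906225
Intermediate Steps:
(38461 - 41236)*(-389 + 33148) = -2775*32759 = -90906225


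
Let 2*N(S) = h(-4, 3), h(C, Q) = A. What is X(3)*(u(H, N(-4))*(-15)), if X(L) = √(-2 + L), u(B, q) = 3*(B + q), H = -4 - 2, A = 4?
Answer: 180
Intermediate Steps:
h(C, Q) = 4
N(S) = 2 (N(S) = (½)*4 = 2)
H = -6
u(B, q) = 3*B + 3*q
X(3)*(u(H, N(-4))*(-15)) = √(-2 + 3)*((3*(-6) + 3*2)*(-15)) = √1*((-18 + 6)*(-15)) = 1*(-12*(-15)) = 1*180 = 180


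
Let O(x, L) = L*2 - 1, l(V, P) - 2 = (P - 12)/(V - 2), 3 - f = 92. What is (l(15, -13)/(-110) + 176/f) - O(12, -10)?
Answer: 2420901/127270 ≈ 19.022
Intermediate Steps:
f = -89 (f = 3 - 1*92 = 3 - 92 = -89)
l(V, P) = 2 + (-12 + P)/(-2 + V) (l(V, P) = 2 + (P - 12)/(V - 2) = 2 + (-12 + P)/(-2 + V))
O(x, L) = -1 + 2*L (O(x, L) = 2*L - 1 = -1 + 2*L)
(l(15, -13)/(-110) + 176/f) - O(12, -10) = (((-16 - 13 + 2*15)/(-2 + 15))/(-110) + 176/(-89)) - (-1 + 2*(-10)) = (((-16 - 13 + 30)/13)*(-1/110) + 176*(-1/89)) - (-1 - 20) = (((1/13)*1)*(-1/110) - 176/89) - 1*(-21) = ((1/13)*(-1/110) - 176/89) + 21 = (-1/1430 - 176/89) + 21 = -251769/127270 + 21 = 2420901/127270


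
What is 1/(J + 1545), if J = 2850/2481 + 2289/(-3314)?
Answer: 2740678/4235602807 ≈ 0.00064706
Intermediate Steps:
J = 1255297/2740678 (J = 2850*(1/2481) + 2289*(-1/3314) = 950/827 - 2289/3314 = 1255297/2740678 ≈ 0.45802)
1/(J + 1545) = 1/(1255297/2740678 + 1545) = 1/(4235602807/2740678) = 2740678/4235602807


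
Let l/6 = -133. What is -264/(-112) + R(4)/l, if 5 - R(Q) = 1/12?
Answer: 22513/9576 ≈ 2.3510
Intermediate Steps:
l = -798 (l = 6*(-133) = -798)
R(Q) = 59/12 (R(Q) = 5 - 1/12 = 59/12)
-264/(-112) + R(4)/l = -264/(-112) + (59/12)/(-798) = -264*(-1/112) + (59/12)*(-1/798) = 33/14 - 59/9576 = 22513/9576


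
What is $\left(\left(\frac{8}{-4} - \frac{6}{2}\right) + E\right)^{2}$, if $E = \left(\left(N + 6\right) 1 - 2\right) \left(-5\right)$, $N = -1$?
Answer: $400$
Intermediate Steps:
$E = -15$ ($E = \left(\left(-1 + 6\right) 1 - 2\right) \left(-5\right) = \left(5 \cdot 1 - 2\right) \left(-5\right) = \left(5 - 2\right) \left(-5\right) = 3 \left(-5\right) = -15$)
$\left(\left(\frac{8}{-4} - \frac{6}{2}\right) + E\right)^{2} = \left(\left(\frac{8}{-4} - \frac{6}{2}\right) - 15\right)^{2} = \left(\left(8 \left(- \frac{1}{4}\right) - 3\right) - 15\right)^{2} = \left(\left(-2 - 3\right) - 15\right)^{2} = \left(-5 - 15\right)^{2} = \left(-20\right)^{2} = 400$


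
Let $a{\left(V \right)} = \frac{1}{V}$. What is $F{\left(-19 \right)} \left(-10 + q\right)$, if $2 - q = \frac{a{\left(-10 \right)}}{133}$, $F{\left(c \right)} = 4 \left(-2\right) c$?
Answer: $- \frac{42556}{35} \approx -1215.9$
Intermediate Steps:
$F{\left(c \right)} = - 8 c$
$q = \frac{2661}{1330}$ ($q = 2 - \frac{1}{\left(-10\right) 133} = 2 - \left(- \frac{1}{10}\right) \frac{1}{133} = 2 - - \frac{1}{1330} = 2 + \frac{1}{1330} = \frac{2661}{1330} \approx 2.0008$)
$F{\left(-19 \right)} \left(-10 + q\right) = \left(-8\right) \left(-19\right) \left(-10 + \frac{2661}{1330}\right) = 152 \left(- \frac{10639}{1330}\right) = - \frac{42556}{35}$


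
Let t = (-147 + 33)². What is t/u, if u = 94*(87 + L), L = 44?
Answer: 6498/6157 ≈ 1.0554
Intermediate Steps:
t = 12996 (t = (-114)² = 12996)
u = 12314 (u = 94*(87 + 44) = 94*131 = 12314)
t/u = 12996/12314 = 12996*(1/12314) = 6498/6157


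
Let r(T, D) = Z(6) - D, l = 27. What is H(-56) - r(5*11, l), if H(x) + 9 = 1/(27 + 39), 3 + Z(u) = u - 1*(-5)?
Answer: 661/66 ≈ 10.015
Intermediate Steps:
Z(u) = 2 + u (Z(u) = -3 + (u - 1*(-5)) = -3 + (u + 5) = -3 + (5 + u) = 2 + u)
H(x) = -593/66 (H(x) = -9 + 1/(27 + 39) = -9 + 1/66 = -593/66)
r(T, D) = 8 - D (r(T, D) = (2 + 6) - D = 8 - D)
H(-56) - r(5*11, l) = -593/66 - (8 - 1*27) = -593/66 - (8 - 27) = -593/66 - 1*(-19) = -593/66 + 19 = 661/66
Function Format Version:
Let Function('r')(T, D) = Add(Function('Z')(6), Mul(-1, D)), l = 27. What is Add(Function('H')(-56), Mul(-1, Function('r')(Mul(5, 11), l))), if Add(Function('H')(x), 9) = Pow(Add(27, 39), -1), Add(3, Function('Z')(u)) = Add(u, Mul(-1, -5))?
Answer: Rational(661, 66) ≈ 10.015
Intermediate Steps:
Function('Z')(u) = Add(2, u) (Function('Z')(u) = Add(-3, Add(u, Mul(-1, -5))) = Add(-3, Add(u, 5)) = Add(-3, Add(5, u)) = Add(2, u))
Function('H')(x) = Rational(-593, 66) (Function('H')(x) = Add(-9, Pow(Add(27, 39), -1)) = Add(-9, Pow(66, -1)) = Add(-9, Rational(1, 66)) = Rational(-593, 66))
Function('r')(T, D) = Add(8, Mul(-1, D)) (Function('r')(T, D) = Add(Add(2, 6), Mul(-1, D)) = Add(8, Mul(-1, D)))
Add(Function('H')(-56), Mul(-1, Function('r')(Mul(5, 11), l))) = Add(Rational(-593, 66), Mul(-1, Add(8, Mul(-1, 27)))) = Add(Rational(-593, 66), Mul(-1, Add(8, -27))) = Add(Rational(-593, 66), Mul(-1, -19)) = Add(Rational(-593, 66), 19) = Rational(661, 66)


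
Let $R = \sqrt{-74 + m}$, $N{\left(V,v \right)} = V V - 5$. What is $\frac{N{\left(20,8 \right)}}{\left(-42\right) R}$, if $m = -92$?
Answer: $\frac{395 i \sqrt{166}}{6972} \approx 0.72995 i$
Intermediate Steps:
$N{\left(V,v \right)} = -5 + V^{2}$ ($N{\left(V,v \right)} = V^{2} - 5 = -5 + V^{2}$)
$R = i \sqrt{166}$ ($R = \sqrt{-74 - 92} = \sqrt{-166} = i \sqrt{166} \approx 12.884 i$)
$\frac{N{\left(20,8 \right)}}{\left(-42\right) R} = \frac{-5 + 20^{2}}{\left(-42\right) i \sqrt{166}} = \frac{-5 + 400}{\left(-42\right) i \sqrt{166}} = 395 \frac{i \sqrt{166}}{6972} = \frac{395 i \sqrt{166}}{6972}$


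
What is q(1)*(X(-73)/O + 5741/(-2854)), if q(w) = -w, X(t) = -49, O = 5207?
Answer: 30033233/14860778 ≈ 2.0210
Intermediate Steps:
q(1)*(X(-73)/O + 5741/(-2854)) = (-1*1)*(-49/5207 + 5741/(-2854)) = -(-49*1/5207 + 5741*(-1/2854)) = -(-49/5207 - 5741/2854) = -1*(-30033233/14860778) = 30033233/14860778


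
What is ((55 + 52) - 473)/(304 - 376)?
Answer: 61/12 ≈ 5.0833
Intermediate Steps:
((55 + 52) - 473)/(304 - 376) = (107 - 473)/(-72) = -366*(-1/72) = 61/12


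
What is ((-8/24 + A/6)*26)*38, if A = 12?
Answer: 4940/3 ≈ 1646.7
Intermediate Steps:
((-8/24 + A/6)*26)*38 = ((-8/24 + 12/6)*26)*38 = ((-8*1/24 + 12*(⅙))*26)*38 = ((-⅓ + 2)*26)*38 = ((5/3)*26)*38 = (130/3)*38 = 4940/3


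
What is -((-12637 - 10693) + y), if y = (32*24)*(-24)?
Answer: 41762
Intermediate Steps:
y = -18432 (y = 768*(-24) = -18432)
-((-12637 - 10693) + y) = -((-12637 - 10693) - 18432) = -(-23330 - 18432) = -1*(-41762) = 41762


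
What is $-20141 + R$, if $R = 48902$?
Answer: $28761$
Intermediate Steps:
$-20141 + R = -20141 + 48902 = 28761$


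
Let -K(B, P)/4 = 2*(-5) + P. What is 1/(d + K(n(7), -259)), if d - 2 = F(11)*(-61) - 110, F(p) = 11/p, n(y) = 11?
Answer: 1/907 ≈ 0.0011025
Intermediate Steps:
K(B, P) = 40 - 4*P (K(B, P) = -4*(2*(-5) + P) = -4*(-10 + P) = 40 - 4*P)
d = -169 (d = 2 + ((11/11)*(-61) - 110) = 2 + ((11*(1/11))*(-61) - 110) = 2 + (1*(-61) - 110) = 2 + (-61 - 110) = 2 - 171 = -169)
1/(d + K(n(7), -259)) = 1/(-169 + (40 - 4*(-259))) = 1/(-169 + (40 + 1036)) = 1/(-169 + 1076) = 1/907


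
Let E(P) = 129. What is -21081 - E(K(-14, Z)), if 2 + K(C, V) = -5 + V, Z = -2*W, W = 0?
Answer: -21210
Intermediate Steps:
Z = 0 (Z = -2*0 = 0)
K(C, V) = -7 + V (K(C, V) = -2 + (-5 + V) = -7 + V)
-21081 - E(K(-14, Z)) = -21081 - 1*129 = -21081 - 129 = -21210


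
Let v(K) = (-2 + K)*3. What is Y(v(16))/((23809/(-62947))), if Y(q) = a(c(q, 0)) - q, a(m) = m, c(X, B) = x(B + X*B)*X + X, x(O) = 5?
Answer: -13218870/23809 ≈ -555.21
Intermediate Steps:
c(X, B) = 6*X (c(X, B) = 5*X + X = 6*X)
v(K) = -6 + 3*K
Y(q) = 5*q (Y(q) = 6*q - q = 5*q)
Y(v(16))/((23809/(-62947))) = (5*(-6 + 3*16))/((23809/(-62947))) = (5*(-6 + 48))/((23809*(-1/62947))) = (5*42)/(-23809/62947) = 210*(-62947/23809) = -13218870/23809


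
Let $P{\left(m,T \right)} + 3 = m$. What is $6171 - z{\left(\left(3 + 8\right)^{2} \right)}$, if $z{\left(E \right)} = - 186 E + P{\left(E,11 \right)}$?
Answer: $28559$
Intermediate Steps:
$P{\left(m,T \right)} = -3 + m$
$z{\left(E \right)} = -3 - 185 E$ ($z{\left(E \right)} = - 186 E + \left(-3 + E\right) = -3 - 185 E$)
$6171 - z{\left(\left(3 + 8\right)^{2} \right)} = 6171 - \left(-3 - 185 \left(3 + 8\right)^{2}\right) = 6171 - \left(-3 - 185 \cdot 11^{2}\right) = 6171 - \left(-3 - 22385\right) = 6171 - -22388 = 6171 + 22388 = 28559$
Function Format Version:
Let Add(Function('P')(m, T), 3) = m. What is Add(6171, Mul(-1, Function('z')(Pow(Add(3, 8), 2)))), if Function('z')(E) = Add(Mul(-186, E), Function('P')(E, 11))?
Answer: 28559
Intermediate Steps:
Function('P')(m, T) = Add(-3, m)
Function('z')(E) = Add(-3, Mul(-185, E)) (Function('z')(E) = Add(Mul(-186, E), Add(-3, E)) = Add(-3, Mul(-185, E)))
Add(6171, Mul(-1, Function('z')(Pow(Add(3, 8), 2)))) = Add(6171, Mul(-1, Add(-3, Mul(-185, Pow(Add(3, 8), 2))))) = Add(6171, Mul(-1, Add(-3, Mul(-185, Pow(11, 2))))) = Add(6171, Mul(-1, Add(-3, Mul(-185, 121)))) = Add(6171, Mul(-1, Add(-3, -22385))) = Add(6171, Mul(-1, -22388)) = Add(6171, 22388) = 28559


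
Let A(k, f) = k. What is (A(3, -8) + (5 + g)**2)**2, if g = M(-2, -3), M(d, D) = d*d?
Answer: 7056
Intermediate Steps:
M(d, D) = d**2
g = 4 (g = (-2)**2 = 4)
(A(3, -8) + (5 + g)**2)**2 = (3 + (5 + 4)**2)**2 = (3 + 9**2)**2 = (3 + 81)**2 = 84**2 = 7056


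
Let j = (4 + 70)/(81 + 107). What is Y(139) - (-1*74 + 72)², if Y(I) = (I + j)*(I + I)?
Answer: 1821129/47 ≈ 38747.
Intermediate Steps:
j = 37/94 (j = 74/188 = 74*(1/188) = 37/94 ≈ 0.39362)
Y(I) = 2*I*(37/94 + I) (Y(I) = (I + 37/94)*(I + I) = (37/94 + I)*(2*I) = 2*I*(37/94 + I))
Y(139) - (-1*74 + 72)² = (1/47)*139*(37 + 94*139) - (-1*74 + 72)² = (1/47)*139*(37 + 13066) - (-74 + 72)² = (1/47)*139*13103 - 1*(-2)² = 1821317/47 - 1*4 = 1821317/47 - 4 = 1821129/47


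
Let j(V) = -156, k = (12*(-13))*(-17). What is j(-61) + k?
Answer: 2496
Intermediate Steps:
k = 2652 (k = -156*(-17) = 2652)
j(-61) + k = -156 + 2652 = 2496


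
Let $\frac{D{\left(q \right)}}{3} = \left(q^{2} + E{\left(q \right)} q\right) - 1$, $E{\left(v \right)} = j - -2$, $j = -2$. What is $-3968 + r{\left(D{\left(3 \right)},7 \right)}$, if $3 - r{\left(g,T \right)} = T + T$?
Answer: $-3979$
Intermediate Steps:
$E{\left(v \right)} = 0$ ($E{\left(v \right)} = -2 - -2 = -2 + 2 = 0$)
$D{\left(q \right)} = -3 + 3 q^{2}$ ($D{\left(q \right)} = 3 \left(\left(q^{2} + 0 q\right) - 1\right) = 3 \left(\left(q^{2} + 0\right) - 1\right) = 3 \left(q^{2} - 1\right) = 3 \left(-1 + q^{2}\right) = -3 + 3 q^{2}$)
$r{\left(g,T \right)} = 3 - 2 T$ ($r{\left(g,T \right)} = 3 - \left(T + T\right) = 3 - 2 T$)
$-3968 + r{\left(D{\left(3 \right)},7 \right)} = -3968 + \left(3 - 14\right) = -3968 - 11 = -3979$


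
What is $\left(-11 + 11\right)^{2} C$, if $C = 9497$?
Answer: $0$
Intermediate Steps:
$\left(-11 + 11\right)^{2} C = \left(-11 + 11\right)^{2} \cdot 9497 = 0^{2} \cdot 9497 = 0 \cdot 9497 = 0$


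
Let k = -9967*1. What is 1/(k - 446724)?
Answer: -1/456691 ≈ -2.1897e-6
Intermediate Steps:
k = -9967
1/(k - 446724) = 1/(-9967 - 446724) = 1/(-456691) = -1/456691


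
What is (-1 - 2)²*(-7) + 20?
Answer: -43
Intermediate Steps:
(-1 - 2)²*(-7) + 20 = (-3)²*(-7) + 20 = 9*(-7) + 20 = -63 + 20 = -43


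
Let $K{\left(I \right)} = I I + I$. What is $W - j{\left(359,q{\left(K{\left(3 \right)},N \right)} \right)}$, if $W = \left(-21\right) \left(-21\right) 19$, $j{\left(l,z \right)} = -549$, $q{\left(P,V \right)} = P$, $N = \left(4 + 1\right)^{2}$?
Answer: $8928$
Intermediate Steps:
$K{\left(I \right)} = I + I^{2}$ ($K{\left(I \right)} = I^{2} + I = I + I^{2}$)
$N = 25$ ($N = 5^{2} = 25$)
$W = 8379$ ($W = 441 \cdot 19 = 8379$)
$W - j{\left(359,q{\left(K{\left(3 \right)},N \right)} \right)} = 8379 - -549 = 8379 + 549 = 8928$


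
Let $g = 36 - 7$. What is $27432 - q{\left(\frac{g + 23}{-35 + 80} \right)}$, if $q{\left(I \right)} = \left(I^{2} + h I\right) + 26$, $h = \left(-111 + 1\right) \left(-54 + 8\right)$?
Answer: $\frac{43654046}{2025} \approx 21558.0$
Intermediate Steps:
$g = 29$ ($g = 36 - 7 = 29$)
$h = 5060$ ($h = \left(-110\right) \left(-46\right) = 5060$)
$q{\left(I \right)} = 26 + I^{2} + 5060 I$ ($q{\left(I \right)} = \left(I^{2} + 5060 I\right) + 26 = 26 + I^{2} + 5060 I$)
$27432 - q{\left(\frac{g + 23}{-35 + 80} \right)} = 27432 - \left(26 + \left(\frac{29 + 23}{-35 + 80}\right)^{2} + 5060 \frac{29 + 23}{-35 + 80}\right) = 27432 - \left(26 + \left(\frac{52}{45}\right)^{2} + 5060 \cdot \frac{52}{45}\right) = 27432 - \left(26 + \frac{2704}{2025} + \frac{52624}{9}\right) = 27432 - \frac{11895754}{2025} = \frac{43654046}{2025}$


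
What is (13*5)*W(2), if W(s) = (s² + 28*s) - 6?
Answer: 3510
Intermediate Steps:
W(s) = -6 + s² + 28*s
(13*5)*W(2) = (13*5)*(-6 + 2² + 28*2) = 65*(-6 + 4 + 56) = 65*54 = 3510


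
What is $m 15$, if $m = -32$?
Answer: $-480$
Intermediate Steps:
$m 15 = \left(-32\right) 15 = -480$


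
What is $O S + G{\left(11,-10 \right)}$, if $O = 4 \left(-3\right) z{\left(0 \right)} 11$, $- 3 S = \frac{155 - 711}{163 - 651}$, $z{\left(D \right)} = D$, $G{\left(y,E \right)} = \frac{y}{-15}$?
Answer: $- \frac{11}{15} \approx -0.73333$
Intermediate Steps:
$G{\left(y,E \right)} = - \frac{y}{15}$ ($G{\left(y,E \right)} = y \left(- \frac{1}{15}\right) = - \frac{y}{15}$)
$S = - \frac{139}{366}$ ($S = - \frac{\left(155 - 711\right) \frac{1}{163 - 651}}{3} = - \frac{\left(-556\right) \frac{1}{-488}}{3} = - \frac{\left(-556\right) \left(- \frac{1}{488}\right)}{3} = \left(- \frac{1}{3}\right) \frac{139}{122} = - \frac{139}{366} \approx -0.37978$)
$O = 0$ ($O = 4 \left(-3\right) 0 \cdot 11 = \left(-12\right) 0 \cdot 11 = 0 \cdot 11 = 0$)
$O S + G{\left(11,-10 \right)} = 0 \left(- \frac{139}{366}\right) - \frac{11}{15} = 0 - \frac{11}{15} = - \frac{11}{15}$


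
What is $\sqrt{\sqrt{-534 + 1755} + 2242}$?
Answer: $\sqrt{2242 + \sqrt{1221}} \approx 47.717$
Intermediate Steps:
$\sqrt{\sqrt{-534 + 1755} + 2242} = \sqrt{\sqrt{1221} + 2242} = \sqrt{2242 + \sqrt{1221}}$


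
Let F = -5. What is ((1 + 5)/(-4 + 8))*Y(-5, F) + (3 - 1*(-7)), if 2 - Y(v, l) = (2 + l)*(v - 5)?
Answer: -32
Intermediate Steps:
Y(v, l) = 2 - (-5 + v)*(2 + l) (Y(v, l) = 2 - (2 + l)*(v - 5) = 2 - (2 + l)*(-5 + v) = 2 - (-5 + v)*(2 + l))
((1 + 5)/(-4 + 8))*Y(-5, F) + (3 - 1*(-7)) = ((1 + 5)/(-4 + 8))*(12 - 2*(-5) + 5*(-5) - 1*(-5)*(-5)) + (3 - 1*(-7)) = (6/4)*(12 + 10 - 25 - 25) + (3 + 7) = (6*(1/4))*(-28) + 10 = (3/2)*(-28) + 10 = -42 + 10 = -32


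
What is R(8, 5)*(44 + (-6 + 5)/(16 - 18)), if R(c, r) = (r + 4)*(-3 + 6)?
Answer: 2403/2 ≈ 1201.5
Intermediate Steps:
R(c, r) = 12 + 3*r (R(c, r) = (4 + r)*3 = 12 + 3*r)
R(8, 5)*(44 + (-6 + 5)/(16 - 18)) = (12 + 3*5)*(44 + (-6 + 5)/(16 - 18)) = (12 + 15)*(44 - 1/(-2)) = 27*(44 - 1*(-1/2)) = 27*(44 + 1/2) = 27*(89/2) = 2403/2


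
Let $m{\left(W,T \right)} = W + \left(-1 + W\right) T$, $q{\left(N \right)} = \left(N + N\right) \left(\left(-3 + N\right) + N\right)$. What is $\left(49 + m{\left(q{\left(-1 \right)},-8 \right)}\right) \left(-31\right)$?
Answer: $403$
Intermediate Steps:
$q{\left(N \right)} = 2 N \left(-3 + 2 N\right)$
$m{\left(W,T \right)} = W + T \left(-1 + W\right)$
$\left(49 + m{\left(q{\left(-1 \right)},-8 \right)}\right) \left(-31\right) = \left(49 - \left(-8 + 2 \left(-3 + 2 \left(-1\right)\right) + 8 \cdot 2 \left(-1\right) \left(-3 + 2 \left(-1\right)\right)\right)\right) \left(-31\right) = \left(49 + \left(2 \left(-1\right) \left(-3 - 2\right) + 8 - 8 \cdot 2 \left(-1\right) \left(-3 - 2\right)\right)\right) \left(-31\right) = \left(49 + \left(2 \left(-1\right) \left(-5\right) + 8 - 8 \cdot 2 \left(-1\right) \left(-5\right)\right)\right) \left(-31\right) = \left(49 + \left(10 + 8 - 80\right)\right) \left(-31\right) = \left(49 - 62\right) \left(-31\right) = \left(-13\right) \left(-31\right) = 403$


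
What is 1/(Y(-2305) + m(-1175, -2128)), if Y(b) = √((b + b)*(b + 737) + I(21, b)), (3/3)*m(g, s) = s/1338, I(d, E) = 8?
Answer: 88977/404398523209 + 447561*√1807122/1617594092836 ≈ 0.00037216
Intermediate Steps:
m(g, s) = s/1338
Y(b) = √(8 + 2*b*(737 + b)) (Y(b) = √((b + b)*(b + 737) + 8) = √((2*b)*(737 + b) + 8) = √(2*b*(737 + b) + 8) = √(8 + 2*b*(737 + b)))
1/(Y(-2305) + m(-1175, -2128)) = 1/(√(8 + 2*(-2305)² + 1474*(-2305)) + (1/1338)*(-2128)) = 1/(√(8 + 2*5313025 - 3397570) - 1064/669) = 1/(√(8 + 10626050 - 3397570) - 1064/669) = 1/(√7228488 - 1064/669) = 1/(2*√1807122 - 1064/669) = 1/(-1064/669 + 2*√1807122)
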